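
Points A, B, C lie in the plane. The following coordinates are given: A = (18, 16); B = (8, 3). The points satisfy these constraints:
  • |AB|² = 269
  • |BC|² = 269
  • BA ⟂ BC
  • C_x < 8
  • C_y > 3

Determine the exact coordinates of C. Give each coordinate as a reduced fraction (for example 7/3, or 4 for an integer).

1. C_x = -5  [[BA ⟂ BC ⇒ 10x+13y-119=0] ∩ [|C−(8, 3)|²=269]]
2. C_y = 13  [[BA ⟂ BC ⇒ 10x+13y-119=0] ∩ [|C−(8, 3)|²=269]]
   so C = (-5, 13)

C = (-5, 13)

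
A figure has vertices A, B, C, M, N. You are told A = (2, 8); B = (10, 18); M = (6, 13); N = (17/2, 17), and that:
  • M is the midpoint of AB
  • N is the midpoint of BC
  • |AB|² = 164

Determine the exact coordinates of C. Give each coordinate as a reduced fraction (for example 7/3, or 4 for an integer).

1. C_x = 7  [C = 2·N−B = 2·(17/2, 17)−(10, 18)]
2. C_y = 16  [C = 2·N−B = 2·(17/2, 17)−(10, 18)]
   so C = (7, 16)

C = (7, 16)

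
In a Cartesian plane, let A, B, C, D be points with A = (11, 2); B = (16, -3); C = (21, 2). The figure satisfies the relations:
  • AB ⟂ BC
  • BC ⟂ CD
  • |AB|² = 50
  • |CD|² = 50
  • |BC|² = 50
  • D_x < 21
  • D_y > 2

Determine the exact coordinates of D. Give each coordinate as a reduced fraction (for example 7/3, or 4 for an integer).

D = (16, 7)

1. D_x = 16  [[BC ⟂ CD ⇒ 5x+5y-115=0] ∩ [|D−(21, 2)|²=50]]
2. D_y = 7  [[BC ⟂ CD ⇒ 5x+5y-115=0] ∩ [|D−(21, 2)|²=50]]
   so D = (16, 7)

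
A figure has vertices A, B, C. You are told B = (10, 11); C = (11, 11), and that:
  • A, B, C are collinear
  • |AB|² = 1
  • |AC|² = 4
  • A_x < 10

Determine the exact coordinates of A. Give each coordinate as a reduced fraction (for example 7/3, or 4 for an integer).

A = (9, 11)

1. A_x = 9  [[A, B, C are collinear ⇒ 1y-11=0] ∩ [|A−(10, 11)|²=1]]
2. A_y = 11  [[A, B, C are collinear ⇒ 1y-11=0] ∩ [|A−(10, 11)|²=1]]
   so A = (9, 11)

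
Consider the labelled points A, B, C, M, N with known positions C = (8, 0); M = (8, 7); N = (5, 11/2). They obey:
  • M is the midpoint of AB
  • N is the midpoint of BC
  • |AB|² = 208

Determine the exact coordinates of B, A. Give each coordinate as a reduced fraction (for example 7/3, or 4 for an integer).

1. B_x = 2  [B = 2·N−C = 2·(5, 11/2)−(8, 0)]
2. B_y = 11  [B = 2·N−C = 2·(5, 11/2)−(8, 0)]
   so B = (2, 11)
3. A_x = 14  [A = 2·M−B = 2·(8, 7)−(2, 11)]
4. A_y = 3  [A = 2·M−B = 2·(8, 7)−(2, 11)]
   so A = (14, 3)

B = (2, 11)
A = (14, 3)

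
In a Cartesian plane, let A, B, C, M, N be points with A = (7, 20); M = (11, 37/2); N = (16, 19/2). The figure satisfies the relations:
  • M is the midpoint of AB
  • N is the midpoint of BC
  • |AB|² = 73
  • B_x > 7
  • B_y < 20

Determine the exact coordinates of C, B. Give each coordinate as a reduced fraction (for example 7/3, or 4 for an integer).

1. B_x = 15  [B = 2·M−A = 2·(11, 37/2)−(7, 20)]
2. B_y = 17  [B = 2·M−A = 2·(11, 37/2)−(7, 20)]
   so B = (15, 17)
3. C_x = 17  [C = 2·N−B = 2·(16, 19/2)−(15, 17)]
4. C_y = 2  [C = 2·N−B = 2·(16, 19/2)−(15, 17)]
   so C = (17, 2)

C = (17, 2)
B = (15, 17)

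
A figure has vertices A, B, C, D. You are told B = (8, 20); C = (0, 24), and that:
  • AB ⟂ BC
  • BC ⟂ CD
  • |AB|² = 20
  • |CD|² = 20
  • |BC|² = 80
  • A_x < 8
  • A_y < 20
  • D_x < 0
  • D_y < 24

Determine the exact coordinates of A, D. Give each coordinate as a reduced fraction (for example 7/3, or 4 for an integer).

1. A_x = 6  [[AB ⟂ BC ⇒ 8x-4y+16=0] ∩ [|A−(8, 20)|²=20]]
2. A_y = 16  [[AB ⟂ BC ⇒ 8x-4y+16=0] ∩ [|A−(8, 20)|²=20]]
   so A = (6, 16)
3. D_x = -2  [[BC ⟂ CD ⇒ -8x+4y-96=0] ∩ [|D−(0, 24)|²=20]]
4. D_y = 20  [[BC ⟂ CD ⇒ -8x+4y-96=0] ∩ [|D−(0, 24)|²=20]]
   so D = (-2, 20)

A = (6, 16)
D = (-2, 20)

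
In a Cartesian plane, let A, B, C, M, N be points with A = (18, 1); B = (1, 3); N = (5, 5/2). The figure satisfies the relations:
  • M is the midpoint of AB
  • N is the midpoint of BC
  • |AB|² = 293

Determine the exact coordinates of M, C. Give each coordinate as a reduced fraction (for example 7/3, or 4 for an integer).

M = (19/2, 2)
C = (9, 2)

1. M_x = 19/2  [2·M = A+B = (18, 1)+(1, 3)]
2. M_y = 2  [2·M = A+B = (18, 1)+(1, 3)]
   so M = (19/2, 2)
3. C_x = 9  [C = 2·N−B = 2·(5, 5/2)−(1, 3)]
4. C_y = 2  [C = 2·N−B = 2·(5, 5/2)−(1, 3)]
   so C = (9, 2)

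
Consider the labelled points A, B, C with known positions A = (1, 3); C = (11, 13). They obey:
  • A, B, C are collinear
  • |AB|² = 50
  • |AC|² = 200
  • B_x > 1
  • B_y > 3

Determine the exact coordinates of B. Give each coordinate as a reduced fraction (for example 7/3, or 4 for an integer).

1. B_x = 6  [[A, B, C are collinear ⇒ 10x-10y+20=0] ∩ [|B−(1, 3)|²=50]]
2. B_y = 8  [[A, B, C are collinear ⇒ 10x-10y+20=0] ∩ [|B−(1, 3)|²=50]]
   so B = (6, 8)

B = (6, 8)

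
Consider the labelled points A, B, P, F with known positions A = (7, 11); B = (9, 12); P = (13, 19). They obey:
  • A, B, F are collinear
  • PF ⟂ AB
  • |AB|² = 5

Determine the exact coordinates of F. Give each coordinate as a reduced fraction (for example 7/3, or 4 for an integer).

1. F_x = 15  [[A, B, F are collinear ⇒ -1x+2y-15=0] ∩ [PF ⟂ AB ⇒ 2x+1y-45=0]]
2. F_y = 15  [[A, B, F are collinear ⇒ -1x+2y-15=0] ∩ [PF ⟂ AB ⇒ 2x+1y-45=0]]
   so F = (15, 15)

F = (15, 15)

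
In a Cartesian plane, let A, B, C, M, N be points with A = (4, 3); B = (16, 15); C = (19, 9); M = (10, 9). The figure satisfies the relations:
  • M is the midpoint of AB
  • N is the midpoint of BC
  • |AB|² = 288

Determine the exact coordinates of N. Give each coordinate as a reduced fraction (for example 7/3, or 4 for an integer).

1. N_x = 35/2  [2·N = B+C = (16, 15)+(19, 9)]
2. N_y = 12  [2·N = B+C = (16, 15)+(19, 9)]
   so N = (35/2, 12)

N = (35/2, 12)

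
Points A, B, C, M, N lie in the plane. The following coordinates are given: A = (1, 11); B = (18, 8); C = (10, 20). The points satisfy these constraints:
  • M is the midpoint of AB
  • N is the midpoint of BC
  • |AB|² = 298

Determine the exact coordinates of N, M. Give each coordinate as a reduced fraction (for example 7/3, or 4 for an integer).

1. M_x = 19/2  [2·M = A+B = (1, 11)+(18, 8)]
2. M_y = 19/2  [2·M = A+B = (1, 11)+(18, 8)]
   so M = (19/2, 19/2)
3. N_x = 14  [2·N = B+C = (18, 8)+(10, 20)]
4. N_y = 14  [2·N = B+C = (18, 8)+(10, 20)]
   so N = (14, 14)

N = (14, 14)
M = (19/2, 19/2)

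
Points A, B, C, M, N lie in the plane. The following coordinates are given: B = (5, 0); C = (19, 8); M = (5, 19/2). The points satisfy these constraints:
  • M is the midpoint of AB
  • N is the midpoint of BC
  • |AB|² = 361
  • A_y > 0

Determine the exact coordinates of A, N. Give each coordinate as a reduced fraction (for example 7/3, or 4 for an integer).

1. A_x = 5  [A = 2·M−B = 2·(5, 19/2)−(5, 0)]
2. A_y = 19  [A = 2·M−B = 2·(5, 19/2)−(5, 0)]
   so A = (5, 19)
3. N_x = 12  [2·N = B+C = (5, 0)+(19, 8)]
4. N_y = 4  [2·N = B+C = (5, 0)+(19, 8)]
   so N = (12, 4)

A = (5, 19)
N = (12, 4)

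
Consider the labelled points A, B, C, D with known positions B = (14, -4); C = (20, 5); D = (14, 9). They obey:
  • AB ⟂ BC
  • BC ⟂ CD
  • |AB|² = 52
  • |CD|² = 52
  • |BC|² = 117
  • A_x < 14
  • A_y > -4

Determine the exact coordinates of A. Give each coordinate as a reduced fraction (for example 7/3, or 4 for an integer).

A = (8, 0)

1. A_x = 8  [[AB ⟂ BC ⇒ -6x-9y+48=0] ∩ [|A−(14, -4)|²=52]]
2. A_y = 0  [[AB ⟂ BC ⇒ -6x-9y+48=0] ∩ [|A−(14, -4)|²=52]]
   so A = (8, 0)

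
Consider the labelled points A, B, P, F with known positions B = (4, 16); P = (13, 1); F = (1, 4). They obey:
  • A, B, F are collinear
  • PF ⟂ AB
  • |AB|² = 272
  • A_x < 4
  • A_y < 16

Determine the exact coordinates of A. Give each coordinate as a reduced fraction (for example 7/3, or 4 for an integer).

1. A_x = 0  [[A, B, F are collinear ⇒ 12x-3y=0] ∩ [|A−(4, 16)|²=272]]
2. A_y = 0  [[A, B, F are collinear ⇒ 12x-3y=0] ∩ [|A−(4, 16)|²=272]]
   so A = (0, 0)

A = (0, 0)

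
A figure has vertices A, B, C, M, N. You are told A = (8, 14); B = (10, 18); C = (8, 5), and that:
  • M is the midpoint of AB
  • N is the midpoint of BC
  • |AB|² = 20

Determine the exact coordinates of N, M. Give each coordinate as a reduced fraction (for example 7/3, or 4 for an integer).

N = (9, 23/2)
M = (9, 16)

1. M_x = 9  [2·M = A+B = (8, 14)+(10, 18)]
2. M_y = 16  [2·M = A+B = (8, 14)+(10, 18)]
   so M = (9, 16)
3. N_x = 9  [2·N = B+C = (10, 18)+(8, 5)]
4. N_y = 23/2  [2·N = B+C = (10, 18)+(8, 5)]
   so N = (9, 23/2)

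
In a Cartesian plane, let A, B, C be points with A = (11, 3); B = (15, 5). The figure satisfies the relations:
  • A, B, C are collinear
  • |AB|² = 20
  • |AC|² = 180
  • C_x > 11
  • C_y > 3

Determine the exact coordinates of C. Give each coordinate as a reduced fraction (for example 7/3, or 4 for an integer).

1. C_x = 23  [[A, B, C are collinear ⇒ -2x+4y+10=0] ∩ [|C−(11, 3)|²=180]]
2. C_y = 9  [[A, B, C are collinear ⇒ -2x+4y+10=0] ∩ [|C−(11, 3)|²=180]]
   so C = (23, 9)

C = (23, 9)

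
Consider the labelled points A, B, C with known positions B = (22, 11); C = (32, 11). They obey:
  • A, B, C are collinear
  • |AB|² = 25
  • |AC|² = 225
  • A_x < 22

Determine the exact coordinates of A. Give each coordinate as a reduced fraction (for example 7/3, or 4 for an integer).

A = (17, 11)

1. A_x = 17  [[A, B, C are collinear ⇒ 10y-110=0] ∩ [|A−(22, 11)|²=25]]
2. A_y = 11  [[A, B, C are collinear ⇒ 10y-110=0] ∩ [|A−(22, 11)|²=25]]
   so A = (17, 11)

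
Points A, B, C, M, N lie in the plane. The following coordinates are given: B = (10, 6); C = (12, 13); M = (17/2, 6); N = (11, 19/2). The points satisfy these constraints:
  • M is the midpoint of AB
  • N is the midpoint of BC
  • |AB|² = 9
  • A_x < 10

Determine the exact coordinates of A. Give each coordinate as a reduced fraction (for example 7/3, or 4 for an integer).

1. A_x = 7  [A = 2·M−B = 2·(17/2, 6)−(10, 6)]
2. A_y = 6  [A = 2·M−B = 2·(17/2, 6)−(10, 6)]
   so A = (7, 6)

A = (7, 6)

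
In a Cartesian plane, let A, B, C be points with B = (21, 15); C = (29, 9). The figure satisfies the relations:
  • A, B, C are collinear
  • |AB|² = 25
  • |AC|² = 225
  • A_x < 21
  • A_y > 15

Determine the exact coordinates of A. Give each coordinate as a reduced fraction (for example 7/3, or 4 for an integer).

A = (17, 18)

1. A_x = 17  [[A, B, C are collinear ⇒ 6x+8y-246=0] ∩ [|A−(21, 15)|²=25]]
2. A_y = 18  [[A, B, C are collinear ⇒ 6x+8y-246=0] ∩ [|A−(21, 15)|²=25]]
   so A = (17, 18)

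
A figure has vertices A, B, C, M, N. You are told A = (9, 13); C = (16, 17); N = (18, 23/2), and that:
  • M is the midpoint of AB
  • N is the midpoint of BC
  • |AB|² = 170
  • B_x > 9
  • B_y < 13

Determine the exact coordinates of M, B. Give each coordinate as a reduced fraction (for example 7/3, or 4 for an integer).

M = (29/2, 19/2)
B = (20, 6)

1. B_x = 20  [B = 2·N−C = 2·(18, 23/2)−(16, 17)]
2. B_y = 6  [B = 2·N−C = 2·(18, 23/2)−(16, 17)]
   so B = (20, 6)
3. M_x = 29/2  [2·M = A+B = (9, 13)+(20, 6)]
4. M_y = 19/2  [2·M = A+B = (9, 13)+(20, 6)]
   so M = (29/2, 19/2)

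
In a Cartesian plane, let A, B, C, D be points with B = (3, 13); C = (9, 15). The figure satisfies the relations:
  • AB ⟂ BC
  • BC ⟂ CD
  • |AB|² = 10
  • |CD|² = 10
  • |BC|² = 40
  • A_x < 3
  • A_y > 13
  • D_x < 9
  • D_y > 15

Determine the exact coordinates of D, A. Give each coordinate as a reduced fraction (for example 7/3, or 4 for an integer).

D = (8, 18)
A = (2, 16)

1. D_x = 8  [[BC ⟂ CD ⇒ 6x+2y-84=0] ∩ [|D−(9, 15)|²=10]]
2. D_y = 18  [[BC ⟂ CD ⇒ 6x+2y-84=0] ∩ [|D−(9, 15)|²=10]]
   so D = (8, 18)
3. A_x = 2  [[AB ⟂ BC ⇒ -6x-2y+44=0] ∩ [|A−(3, 13)|²=10]]
4. A_y = 16  [[AB ⟂ BC ⇒ -6x-2y+44=0] ∩ [|A−(3, 13)|²=10]]
   so A = (2, 16)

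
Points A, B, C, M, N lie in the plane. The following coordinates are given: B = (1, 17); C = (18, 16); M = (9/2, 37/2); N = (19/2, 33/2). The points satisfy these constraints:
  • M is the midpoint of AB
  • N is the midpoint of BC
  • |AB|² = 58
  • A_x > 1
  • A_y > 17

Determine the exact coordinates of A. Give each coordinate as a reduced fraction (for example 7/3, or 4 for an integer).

A = (8, 20)

1. A_x = 8  [A = 2·M−B = 2·(9/2, 37/2)−(1, 17)]
2. A_y = 20  [A = 2·M−B = 2·(9/2, 37/2)−(1, 17)]
   so A = (8, 20)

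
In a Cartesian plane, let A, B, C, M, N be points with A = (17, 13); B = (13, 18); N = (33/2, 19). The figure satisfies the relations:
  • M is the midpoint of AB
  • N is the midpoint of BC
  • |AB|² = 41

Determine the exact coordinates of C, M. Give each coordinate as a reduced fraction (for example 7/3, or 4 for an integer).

C = (20, 20)
M = (15, 31/2)

1. M_x = 15  [2·M = A+B = (17, 13)+(13, 18)]
2. M_y = 31/2  [2·M = A+B = (17, 13)+(13, 18)]
   so M = (15, 31/2)
3. C_x = 20  [C = 2·N−B = 2·(33/2, 19)−(13, 18)]
4. C_y = 20  [C = 2·N−B = 2·(33/2, 19)−(13, 18)]
   so C = (20, 20)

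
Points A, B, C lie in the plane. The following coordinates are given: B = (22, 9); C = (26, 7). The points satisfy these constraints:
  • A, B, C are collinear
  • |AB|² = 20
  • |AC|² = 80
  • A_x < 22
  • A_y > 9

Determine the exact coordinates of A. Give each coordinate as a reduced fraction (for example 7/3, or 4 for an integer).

A = (18, 11)

1. A_x = 18  [[A, B, C are collinear ⇒ 2x+4y-80=0] ∩ [|A−(22, 9)|²=20]]
2. A_y = 11  [[A, B, C are collinear ⇒ 2x+4y-80=0] ∩ [|A−(22, 9)|²=20]]
   so A = (18, 11)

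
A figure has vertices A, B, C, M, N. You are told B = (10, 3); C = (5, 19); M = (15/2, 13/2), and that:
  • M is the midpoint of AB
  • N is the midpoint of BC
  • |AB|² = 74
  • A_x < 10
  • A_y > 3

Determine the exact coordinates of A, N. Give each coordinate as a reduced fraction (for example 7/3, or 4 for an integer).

1. A_x = 5  [A = 2·M−B = 2·(15/2, 13/2)−(10, 3)]
2. A_y = 10  [A = 2·M−B = 2·(15/2, 13/2)−(10, 3)]
   so A = (5, 10)
3. N_x = 15/2  [2·N = B+C = (10, 3)+(5, 19)]
4. N_y = 11  [2·N = B+C = (10, 3)+(5, 19)]
   so N = (15/2, 11)

A = (5, 10)
N = (15/2, 11)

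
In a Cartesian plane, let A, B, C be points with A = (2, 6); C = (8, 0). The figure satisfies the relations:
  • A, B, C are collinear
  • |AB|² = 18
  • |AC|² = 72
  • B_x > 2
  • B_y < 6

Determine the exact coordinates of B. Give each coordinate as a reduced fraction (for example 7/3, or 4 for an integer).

1. B_x = 5  [[A, B, C are collinear ⇒ -6x-6y+48=0] ∩ [|B−(2, 6)|²=18]]
2. B_y = 3  [[A, B, C are collinear ⇒ -6x-6y+48=0] ∩ [|B−(2, 6)|²=18]]
   so B = (5, 3)

B = (5, 3)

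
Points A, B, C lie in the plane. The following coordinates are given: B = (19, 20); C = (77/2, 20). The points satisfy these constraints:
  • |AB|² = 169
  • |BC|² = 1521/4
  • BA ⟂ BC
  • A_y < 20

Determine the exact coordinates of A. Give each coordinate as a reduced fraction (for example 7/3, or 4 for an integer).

1. A_x = 19  [[BA ⟂ BC ⇒ 39/2x-741/2=0] ∩ [|A−(19, 20)|²=169]]
2. A_y = 7  [[BA ⟂ BC ⇒ 39/2x-741/2=0] ∩ [|A−(19, 20)|²=169]]
   so A = (19, 7)

A = (19, 7)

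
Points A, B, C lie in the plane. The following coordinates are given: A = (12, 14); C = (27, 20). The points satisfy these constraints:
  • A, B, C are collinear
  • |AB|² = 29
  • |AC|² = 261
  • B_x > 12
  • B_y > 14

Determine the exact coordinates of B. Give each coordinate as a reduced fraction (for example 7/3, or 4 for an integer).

B = (17, 16)

1. B_x = 17  [[A, B, C are collinear ⇒ 6x-15y+138=0] ∩ [|B−(12, 14)|²=29]]
2. B_y = 16  [[A, B, C are collinear ⇒ 6x-15y+138=0] ∩ [|B−(12, 14)|²=29]]
   so B = (17, 16)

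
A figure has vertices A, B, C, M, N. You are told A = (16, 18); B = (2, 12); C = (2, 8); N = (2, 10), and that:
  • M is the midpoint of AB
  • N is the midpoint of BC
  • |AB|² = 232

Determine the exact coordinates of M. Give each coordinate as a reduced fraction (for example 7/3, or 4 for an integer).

M = (9, 15)

1. M_x = 9  [2·M = A+B = (16, 18)+(2, 12)]
2. M_y = 15  [2·M = A+B = (16, 18)+(2, 12)]
   so M = (9, 15)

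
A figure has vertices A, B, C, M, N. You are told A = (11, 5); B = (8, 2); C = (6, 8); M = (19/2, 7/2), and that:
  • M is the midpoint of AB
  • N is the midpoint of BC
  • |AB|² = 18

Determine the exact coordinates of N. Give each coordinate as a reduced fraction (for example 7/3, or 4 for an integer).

N = (7, 5)

1. N_x = 7  [2·N = B+C = (8, 2)+(6, 8)]
2. N_y = 5  [2·N = B+C = (8, 2)+(6, 8)]
   so N = (7, 5)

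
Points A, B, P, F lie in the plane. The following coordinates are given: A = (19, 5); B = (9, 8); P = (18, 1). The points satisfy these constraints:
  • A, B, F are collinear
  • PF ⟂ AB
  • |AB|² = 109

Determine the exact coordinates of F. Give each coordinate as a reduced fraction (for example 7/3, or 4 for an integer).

1. F_x = 2091/109  [[A, B, F are collinear ⇒ -3x-10y+107=0] ∩ [PF ⟂ AB ⇒ -10x+3y+177=0]]
2. F_y = 539/109  [[A, B, F are collinear ⇒ -3x-10y+107=0] ∩ [PF ⟂ AB ⇒ -10x+3y+177=0]]
   so F = (2091/109, 539/109)

F = (2091/109, 539/109)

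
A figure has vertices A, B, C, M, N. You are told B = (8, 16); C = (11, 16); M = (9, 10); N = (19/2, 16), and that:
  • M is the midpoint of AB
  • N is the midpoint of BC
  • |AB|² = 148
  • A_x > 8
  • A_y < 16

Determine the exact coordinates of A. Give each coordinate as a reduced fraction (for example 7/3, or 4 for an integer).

A = (10, 4)

1. A_x = 10  [A = 2·M−B = 2·(9, 10)−(8, 16)]
2. A_y = 4  [A = 2·M−B = 2·(9, 10)−(8, 16)]
   so A = (10, 4)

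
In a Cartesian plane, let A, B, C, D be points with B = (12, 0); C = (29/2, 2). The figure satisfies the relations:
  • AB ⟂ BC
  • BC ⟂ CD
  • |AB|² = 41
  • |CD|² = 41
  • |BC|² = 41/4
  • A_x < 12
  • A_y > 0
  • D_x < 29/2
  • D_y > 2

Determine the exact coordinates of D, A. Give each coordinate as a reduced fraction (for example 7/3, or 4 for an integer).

1. D_x = 21/2  [[BC ⟂ CD ⇒ 5/2x+2y-161/4=0] ∩ [|D−(29/2, 2)|²=41]]
2. D_y = 7  [[BC ⟂ CD ⇒ 5/2x+2y-161/4=0] ∩ [|D−(29/2, 2)|²=41]]
   so D = (21/2, 7)
3. A_x = 8  [[AB ⟂ BC ⇒ -5/2x-2y+30=0] ∩ [|A−(12, 0)|²=41]]
4. A_y = 5  [[AB ⟂ BC ⇒ -5/2x-2y+30=0] ∩ [|A−(12, 0)|²=41]]
   so A = (8, 5)

D = (21/2, 7)
A = (8, 5)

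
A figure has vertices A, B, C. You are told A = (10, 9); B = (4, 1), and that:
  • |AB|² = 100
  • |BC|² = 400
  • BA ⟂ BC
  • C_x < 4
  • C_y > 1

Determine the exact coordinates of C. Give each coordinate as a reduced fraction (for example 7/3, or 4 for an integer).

C = (-12, 13)

1. C_x = -12  [[BA ⟂ BC ⇒ 6x+8y-32=0] ∩ [|C−(4, 1)|²=400]]
2. C_y = 13  [[BA ⟂ BC ⇒ 6x+8y-32=0] ∩ [|C−(4, 1)|²=400]]
   so C = (-12, 13)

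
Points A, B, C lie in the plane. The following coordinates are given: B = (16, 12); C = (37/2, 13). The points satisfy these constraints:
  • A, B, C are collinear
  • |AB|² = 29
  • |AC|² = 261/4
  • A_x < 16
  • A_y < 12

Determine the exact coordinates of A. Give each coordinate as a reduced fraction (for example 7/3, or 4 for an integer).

A = (11, 10)

1. A_x = 11  [[A, B, C are collinear ⇒ -1x+5/2y-14=0] ∩ [|A−(16, 12)|²=29]]
2. A_y = 10  [[A, B, C are collinear ⇒ -1x+5/2y-14=0] ∩ [|A−(16, 12)|²=29]]
   so A = (11, 10)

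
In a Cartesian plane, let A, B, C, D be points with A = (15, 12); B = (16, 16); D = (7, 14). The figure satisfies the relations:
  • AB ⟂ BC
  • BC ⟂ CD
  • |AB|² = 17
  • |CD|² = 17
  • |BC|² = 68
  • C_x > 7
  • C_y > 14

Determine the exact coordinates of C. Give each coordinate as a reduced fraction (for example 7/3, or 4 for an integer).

1. C_x = 8  [[AB ⟂ BC ⇒ 1x+4y-80=0] ∩ [|C−(7, 14)|²=17]]
2. C_y = 18  [[AB ⟂ BC ⇒ 1x+4y-80=0] ∩ [|C−(7, 14)|²=17]]
   so C = (8, 18)

C = (8, 18)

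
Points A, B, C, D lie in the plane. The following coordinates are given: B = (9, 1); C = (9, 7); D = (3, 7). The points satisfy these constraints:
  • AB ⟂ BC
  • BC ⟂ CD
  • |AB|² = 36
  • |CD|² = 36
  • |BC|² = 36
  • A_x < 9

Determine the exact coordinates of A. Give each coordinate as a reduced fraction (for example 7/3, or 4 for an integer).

1. A_x = 3  [[AB ⟂ BC ⇒ -6y+6=0] ∩ [|A−(9, 1)|²=36]]
2. A_y = 1  [[AB ⟂ BC ⇒ -6y+6=0] ∩ [|A−(9, 1)|²=36]]
   so A = (3, 1)

A = (3, 1)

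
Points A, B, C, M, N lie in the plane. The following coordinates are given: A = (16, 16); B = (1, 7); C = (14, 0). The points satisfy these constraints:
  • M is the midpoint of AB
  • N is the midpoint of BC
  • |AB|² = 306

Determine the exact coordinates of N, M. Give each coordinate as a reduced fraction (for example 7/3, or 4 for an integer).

1. M_x = 17/2  [2·M = A+B = (16, 16)+(1, 7)]
2. M_y = 23/2  [2·M = A+B = (16, 16)+(1, 7)]
   so M = (17/2, 23/2)
3. N_x = 15/2  [2·N = B+C = (1, 7)+(14, 0)]
4. N_y = 7/2  [2·N = B+C = (1, 7)+(14, 0)]
   so N = (15/2, 7/2)

N = (15/2, 7/2)
M = (17/2, 23/2)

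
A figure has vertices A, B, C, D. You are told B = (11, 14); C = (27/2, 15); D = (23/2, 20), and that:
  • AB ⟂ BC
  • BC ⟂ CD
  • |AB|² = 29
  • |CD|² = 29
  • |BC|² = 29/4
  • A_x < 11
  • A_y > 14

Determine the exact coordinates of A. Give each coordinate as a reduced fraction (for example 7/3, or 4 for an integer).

A = (9, 19)

1. A_x = 9  [[AB ⟂ BC ⇒ -5/2x-1y+83/2=0] ∩ [|A−(11, 14)|²=29]]
2. A_y = 19  [[AB ⟂ BC ⇒ -5/2x-1y+83/2=0] ∩ [|A−(11, 14)|²=29]]
   so A = (9, 19)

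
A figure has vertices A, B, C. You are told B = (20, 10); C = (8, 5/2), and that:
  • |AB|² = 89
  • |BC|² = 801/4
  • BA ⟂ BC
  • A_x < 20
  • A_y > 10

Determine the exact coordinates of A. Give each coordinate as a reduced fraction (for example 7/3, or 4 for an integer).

1. A_x = 15  [[BA ⟂ BC ⇒ -12x-15/2y+315=0] ∩ [|A−(20, 10)|²=89]]
2. A_y = 18  [[BA ⟂ BC ⇒ -12x-15/2y+315=0] ∩ [|A−(20, 10)|²=89]]
   so A = (15, 18)

A = (15, 18)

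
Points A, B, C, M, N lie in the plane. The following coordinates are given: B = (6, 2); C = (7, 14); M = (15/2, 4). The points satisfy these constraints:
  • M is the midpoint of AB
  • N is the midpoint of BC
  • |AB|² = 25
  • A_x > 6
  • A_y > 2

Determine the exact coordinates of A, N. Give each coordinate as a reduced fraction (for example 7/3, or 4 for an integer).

A = (9, 6)
N = (13/2, 8)

1. A_x = 9  [A = 2·M−B = 2·(15/2, 4)−(6, 2)]
2. A_y = 6  [A = 2·M−B = 2·(15/2, 4)−(6, 2)]
   so A = (9, 6)
3. N_x = 13/2  [2·N = B+C = (6, 2)+(7, 14)]
4. N_y = 8  [2·N = B+C = (6, 2)+(7, 14)]
   so N = (13/2, 8)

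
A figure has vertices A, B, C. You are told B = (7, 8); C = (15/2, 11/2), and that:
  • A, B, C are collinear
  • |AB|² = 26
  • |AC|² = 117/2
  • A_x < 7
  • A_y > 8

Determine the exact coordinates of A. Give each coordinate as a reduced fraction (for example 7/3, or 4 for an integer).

A = (6, 13)

1. A_x = 6  [[A, B, C are collinear ⇒ 5/2x+1/2y-43/2=0] ∩ [|A−(7, 8)|²=26]]
2. A_y = 13  [[A, B, C are collinear ⇒ 5/2x+1/2y-43/2=0] ∩ [|A−(7, 8)|²=26]]
   so A = (6, 13)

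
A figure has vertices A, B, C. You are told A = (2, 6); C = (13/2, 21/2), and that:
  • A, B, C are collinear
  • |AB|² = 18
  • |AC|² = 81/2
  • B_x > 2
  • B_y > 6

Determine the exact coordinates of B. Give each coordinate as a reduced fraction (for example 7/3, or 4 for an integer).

B = (5, 9)

1. B_x = 5  [[A, B, C are collinear ⇒ 9/2x-9/2y+18=0] ∩ [|B−(2, 6)|²=18]]
2. B_y = 9  [[A, B, C are collinear ⇒ 9/2x-9/2y+18=0] ∩ [|B−(2, 6)|²=18]]
   so B = (5, 9)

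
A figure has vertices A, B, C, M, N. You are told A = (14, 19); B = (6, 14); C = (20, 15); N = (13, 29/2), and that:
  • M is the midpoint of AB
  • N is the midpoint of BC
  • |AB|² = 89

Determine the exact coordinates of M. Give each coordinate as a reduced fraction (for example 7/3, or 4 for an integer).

1. M_x = 10  [2·M = A+B = (14, 19)+(6, 14)]
2. M_y = 33/2  [2·M = A+B = (14, 19)+(6, 14)]
   so M = (10, 33/2)

M = (10, 33/2)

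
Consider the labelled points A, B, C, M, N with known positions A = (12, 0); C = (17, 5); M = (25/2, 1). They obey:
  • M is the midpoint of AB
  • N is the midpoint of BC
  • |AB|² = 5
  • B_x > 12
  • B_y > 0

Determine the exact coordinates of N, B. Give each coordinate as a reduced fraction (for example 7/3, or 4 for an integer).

N = (15, 7/2)
B = (13, 2)

1. B_x = 13  [B = 2·M−A = 2·(25/2, 1)−(12, 0)]
2. B_y = 2  [B = 2·M−A = 2·(25/2, 1)−(12, 0)]
   so B = (13, 2)
3. N_x = 15  [2·N = B+C = (13, 2)+(17, 5)]
4. N_y = 7/2  [2·N = B+C = (13, 2)+(17, 5)]
   so N = (15, 7/2)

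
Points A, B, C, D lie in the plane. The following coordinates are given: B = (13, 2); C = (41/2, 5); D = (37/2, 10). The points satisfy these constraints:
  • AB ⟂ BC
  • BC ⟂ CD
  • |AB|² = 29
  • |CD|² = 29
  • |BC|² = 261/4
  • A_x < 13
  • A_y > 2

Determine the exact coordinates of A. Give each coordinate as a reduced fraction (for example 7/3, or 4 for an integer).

A = (11, 7)

1. A_x = 11  [[AB ⟂ BC ⇒ -15/2x-3y+207/2=0] ∩ [|A−(13, 2)|²=29]]
2. A_y = 7  [[AB ⟂ BC ⇒ -15/2x-3y+207/2=0] ∩ [|A−(13, 2)|²=29]]
   so A = (11, 7)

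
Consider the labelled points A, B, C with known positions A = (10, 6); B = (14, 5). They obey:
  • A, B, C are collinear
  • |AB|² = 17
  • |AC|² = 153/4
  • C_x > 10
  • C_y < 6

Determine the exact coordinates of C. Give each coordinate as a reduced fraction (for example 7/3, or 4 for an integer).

C = (16, 9/2)

1. C_x = 16  [[A, B, C are collinear ⇒ 1x+4y-34=0] ∩ [|C−(10, 6)|²=153/4]]
2. C_y = 9/2  [[A, B, C are collinear ⇒ 1x+4y-34=0] ∩ [|C−(10, 6)|²=153/4]]
   so C = (16, 9/2)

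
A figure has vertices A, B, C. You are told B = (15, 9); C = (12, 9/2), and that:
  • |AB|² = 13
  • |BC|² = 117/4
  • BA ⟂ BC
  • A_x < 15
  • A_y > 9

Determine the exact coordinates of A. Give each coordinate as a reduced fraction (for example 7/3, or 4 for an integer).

A = (12, 11)

1. A_x = 12  [[BA ⟂ BC ⇒ -3x-9/2y+171/2=0] ∩ [|A−(15, 9)|²=13]]
2. A_y = 11  [[BA ⟂ BC ⇒ -3x-9/2y+171/2=0] ∩ [|A−(15, 9)|²=13]]
   so A = (12, 11)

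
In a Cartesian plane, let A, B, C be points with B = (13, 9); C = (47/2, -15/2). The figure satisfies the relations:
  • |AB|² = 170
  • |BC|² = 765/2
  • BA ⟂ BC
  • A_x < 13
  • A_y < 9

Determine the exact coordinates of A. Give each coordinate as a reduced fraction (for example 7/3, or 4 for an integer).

A = (2, 2)

1. A_x = 2  [[BA ⟂ BC ⇒ 21/2x-33/2y+12=0] ∩ [|A−(13, 9)|²=170]]
2. A_y = 2  [[BA ⟂ BC ⇒ 21/2x-33/2y+12=0] ∩ [|A−(13, 9)|²=170]]
   so A = (2, 2)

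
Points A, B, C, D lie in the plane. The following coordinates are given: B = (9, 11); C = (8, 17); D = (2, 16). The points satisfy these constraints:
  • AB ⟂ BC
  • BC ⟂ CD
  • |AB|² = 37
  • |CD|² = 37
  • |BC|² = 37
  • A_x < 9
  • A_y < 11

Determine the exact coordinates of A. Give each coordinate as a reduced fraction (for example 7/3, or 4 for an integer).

1. A_x = 3  [[AB ⟂ BC ⇒ 1x-6y+57=0] ∩ [|A−(9, 11)|²=37]]
2. A_y = 10  [[AB ⟂ BC ⇒ 1x-6y+57=0] ∩ [|A−(9, 11)|²=37]]
   so A = (3, 10)

A = (3, 10)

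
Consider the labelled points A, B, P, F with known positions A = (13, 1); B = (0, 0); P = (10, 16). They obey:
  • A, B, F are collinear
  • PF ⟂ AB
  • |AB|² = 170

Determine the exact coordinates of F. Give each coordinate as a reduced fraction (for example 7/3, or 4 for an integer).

1. F_x = 949/85  [[A, B, F are collinear ⇒ 1x-13y=0] ∩ [PF ⟂ AB ⇒ -13x-1y+146=0]]
2. F_y = 73/85  [[A, B, F are collinear ⇒ 1x-13y=0] ∩ [PF ⟂ AB ⇒ -13x-1y+146=0]]
   so F = (949/85, 73/85)

F = (949/85, 73/85)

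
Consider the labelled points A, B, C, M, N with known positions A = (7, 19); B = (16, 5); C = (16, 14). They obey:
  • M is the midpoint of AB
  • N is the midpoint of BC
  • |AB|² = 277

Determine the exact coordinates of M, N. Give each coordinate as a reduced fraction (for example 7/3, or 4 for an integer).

1. M_x = 23/2  [2·M = A+B = (7, 19)+(16, 5)]
2. M_y = 12  [2·M = A+B = (7, 19)+(16, 5)]
   so M = (23/2, 12)
3. N_x = 16  [2·N = B+C = (16, 5)+(16, 14)]
4. N_y = 19/2  [2·N = B+C = (16, 5)+(16, 14)]
   so N = (16, 19/2)

M = (23/2, 12)
N = (16, 19/2)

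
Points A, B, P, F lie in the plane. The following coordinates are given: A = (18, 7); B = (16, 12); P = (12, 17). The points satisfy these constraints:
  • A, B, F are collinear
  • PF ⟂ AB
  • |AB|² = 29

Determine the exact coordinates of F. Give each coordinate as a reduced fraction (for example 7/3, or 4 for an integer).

1. F_x = 398/29  [[A, B, F are collinear ⇒ -5x-2y+104=0] ∩ [PF ⟂ AB ⇒ -2x+5y-61=0]]
2. F_y = 513/29  [[A, B, F are collinear ⇒ -5x-2y+104=0] ∩ [PF ⟂ AB ⇒ -2x+5y-61=0]]
   so F = (398/29, 513/29)

F = (398/29, 513/29)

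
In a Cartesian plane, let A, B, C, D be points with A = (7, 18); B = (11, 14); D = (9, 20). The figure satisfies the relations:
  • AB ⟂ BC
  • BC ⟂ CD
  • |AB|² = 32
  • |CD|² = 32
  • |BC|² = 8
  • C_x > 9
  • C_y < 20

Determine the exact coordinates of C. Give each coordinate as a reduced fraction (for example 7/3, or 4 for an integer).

C = (13, 16)

1. C_x = 13  [[AB ⟂ BC ⇒ 4x-4y+12=0] ∩ [|C−(9, 20)|²=32]]
2. C_y = 16  [[AB ⟂ BC ⇒ 4x-4y+12=0] ∩ [|C−(9, 20)|²=32]]
   so C = (13, 16)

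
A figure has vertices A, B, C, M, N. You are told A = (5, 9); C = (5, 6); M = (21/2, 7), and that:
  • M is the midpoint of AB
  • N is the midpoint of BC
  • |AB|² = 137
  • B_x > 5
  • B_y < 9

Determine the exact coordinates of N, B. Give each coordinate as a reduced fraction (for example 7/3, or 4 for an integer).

1. B_x = 16  [B = 2·M−A = 2·(21/2, 7)−(5, 9)]
2. B_y = 5  [B = 2·M−A = 2·(21/2, 7)−(5, 9)]
   so B = (16, 5)
3. N_x = 21/2  [2·N = B+C = (16, 5)+(5, 6)]
4. N_y = 11/2  [2·N = B+C = (16, 5)+(5, 6)]
   so N = (21/2, 11/2)

N = (21/2, 11/2)
B = (16, 5)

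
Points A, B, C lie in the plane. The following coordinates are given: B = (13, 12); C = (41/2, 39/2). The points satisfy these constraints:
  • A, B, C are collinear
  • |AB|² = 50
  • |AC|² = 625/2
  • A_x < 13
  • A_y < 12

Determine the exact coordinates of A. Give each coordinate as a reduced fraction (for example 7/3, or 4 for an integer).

A = (8, 7)

1. A_x = 8  [[A, B, C are collinear ⇒ -15/2x+15/2y+15/2=0] ∩ [|A−(13, 12)|²=50]]
2. A_y = 7  [[A, B, C are collinear ⇒ -15/2x+15/2y+15/2=0] ∩ [|A−(13, 12)|²=50]]
   so A = (8, 7)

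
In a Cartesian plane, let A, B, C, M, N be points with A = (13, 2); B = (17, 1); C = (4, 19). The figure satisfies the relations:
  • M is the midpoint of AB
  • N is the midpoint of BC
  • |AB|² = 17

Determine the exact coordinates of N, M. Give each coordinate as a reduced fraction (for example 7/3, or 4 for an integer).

1. M_x = 15  [2·M = A+B = (13, 2)+(17, 1)]
2. M_y = 3/2  [2·M = A+B = (13, 2)+(17, 1)]
   so M = (15, 3/2)
3. N_x = 21/2  [2·N = B+C = (17, 1)+(4, 19)]
4. N_y = 10  [2·N = B+C = (17, 1)+(4, 19)]
   so N = (21/2, 10)

N = (21/2, 10)
M = (15, 3/2)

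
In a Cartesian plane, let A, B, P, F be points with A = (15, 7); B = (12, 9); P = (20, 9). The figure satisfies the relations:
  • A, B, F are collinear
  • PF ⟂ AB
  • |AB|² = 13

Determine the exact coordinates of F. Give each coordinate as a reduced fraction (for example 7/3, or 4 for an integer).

1. F_x = 228/13  [[A, B, F are collinear ⇒ -2x-3y+51=0] ∩ [PF ⟂ AB ⇒ -3x+2y+42=0]]
2. F_y = 69/13  [[A, B, F are collinear ⇒ -2x-3y+51=0] ∩ [PF ⟂ AB ⇒ -3x+2y+42=0]]
   so F = (228/13, 69/13)

F = (228/13, 69/13)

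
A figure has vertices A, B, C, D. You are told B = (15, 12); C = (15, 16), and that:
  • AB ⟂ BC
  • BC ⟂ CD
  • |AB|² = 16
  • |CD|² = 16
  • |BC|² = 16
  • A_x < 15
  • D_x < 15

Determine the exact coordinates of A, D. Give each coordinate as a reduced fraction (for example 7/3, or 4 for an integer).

A = (11, 12)
D = (11, 16)

1. A_x = 11  [[AB ⟂ BC ⇒ -4y+48=0] ∩ [|A−(15, 12)|²=16]]
2. A_y = 12  [[AB ⟂ BC ⇒ -4y+48=0] ∩ [|A−(15, 12)|²=16]]
   so A = (11, 12)
3. D_x = 11  [[BC ⟂ CD ⇒ 4y-64=0] ∩ [|D−(15, 16)|²=16]]
4. D_y = 16  [[BC ⟂ CD ⇒ 4y-64=0] ∩ [|D−(15, 16)|²=16]]
   so D = (11, 16)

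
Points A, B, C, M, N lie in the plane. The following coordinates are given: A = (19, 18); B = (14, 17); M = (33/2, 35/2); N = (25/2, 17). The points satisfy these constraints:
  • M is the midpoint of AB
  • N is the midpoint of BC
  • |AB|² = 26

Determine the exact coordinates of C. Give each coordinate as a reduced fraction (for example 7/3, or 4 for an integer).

1. C_x = 11  [C = 2·N−B = 2·(25/2, 17)−(14, 17)]
2. C_y = 17  [C = 2·N−B = 2·(25/2, 17)−(14, 17)]
   so C = (11, 17)

C = (11, 17)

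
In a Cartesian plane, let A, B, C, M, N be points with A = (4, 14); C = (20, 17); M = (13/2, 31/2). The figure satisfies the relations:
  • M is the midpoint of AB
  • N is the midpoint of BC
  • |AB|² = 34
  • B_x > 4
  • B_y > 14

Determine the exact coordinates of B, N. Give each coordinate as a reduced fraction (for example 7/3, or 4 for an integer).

B = (9, 17)
N = (29/2, 17)

1. B_x = 9  [B = 2·M−A = 2·(13/2, 31/2)−(4, 14)]
2. B_y = 17  [B = 2·M−A = 2·(13/2, 31/2)−(4, 14)]
   so B = (9, 17)
3. N_x = 29/2  [2·N = B+C = (9, 17)+(20, 17)]
4. N_y = 17  [2·N = B+C = (9, 17)+(20, 17)]
   so N = (29/2, 17)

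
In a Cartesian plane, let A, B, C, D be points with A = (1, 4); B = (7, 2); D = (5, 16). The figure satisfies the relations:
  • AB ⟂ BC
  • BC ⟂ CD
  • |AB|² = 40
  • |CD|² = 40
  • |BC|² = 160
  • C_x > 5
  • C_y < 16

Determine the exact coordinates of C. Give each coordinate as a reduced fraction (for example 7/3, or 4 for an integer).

C = (11, 14)

1. C_x = 11  [[AB ⟂ BC ⇒ 6x-2y-38=0] ∩ [|C−(5, 16)|²=40]]
2. C_y = 14  [[AB ⟂ BC ⇒ 6x-2y-38=0] ∩ [|C−(5, 16)|²=40]]
   so C = (11, 14)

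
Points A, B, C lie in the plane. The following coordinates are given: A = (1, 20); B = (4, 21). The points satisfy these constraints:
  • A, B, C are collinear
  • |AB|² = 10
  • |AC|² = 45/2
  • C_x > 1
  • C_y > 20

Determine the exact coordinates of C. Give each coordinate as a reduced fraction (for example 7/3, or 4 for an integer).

1. C_x = 11/2  [[A, B, C are collinear ⇒ -1x+3y-59=0] ∩ [|C−(1, 20)|²=45/2]]
2. C_y = 43/2  [[A, B, C are collinear ⇒ -1x+3y-59=0] ∩ [|C−(1, 20)|²=45/2]]
   so C = (11/2, 43/2)

C = (11/2, 43/2)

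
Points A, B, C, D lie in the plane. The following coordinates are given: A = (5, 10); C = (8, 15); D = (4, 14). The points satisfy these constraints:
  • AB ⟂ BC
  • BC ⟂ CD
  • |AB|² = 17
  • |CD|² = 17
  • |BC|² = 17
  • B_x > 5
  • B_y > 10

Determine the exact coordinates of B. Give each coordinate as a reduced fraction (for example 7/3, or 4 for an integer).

1. B_x = 9  [[BC ⟂ CD ⇒ 4x+1y-47=0] ∩ [|B−(5, 10)|²=17]]
2. B_y = 11  [[BC ⟂ CD ⇒ 4x+1y-47=0] ∩ [|B−(5, 10)|²=17]]
   so B = (9, 11)

B = (9, 11)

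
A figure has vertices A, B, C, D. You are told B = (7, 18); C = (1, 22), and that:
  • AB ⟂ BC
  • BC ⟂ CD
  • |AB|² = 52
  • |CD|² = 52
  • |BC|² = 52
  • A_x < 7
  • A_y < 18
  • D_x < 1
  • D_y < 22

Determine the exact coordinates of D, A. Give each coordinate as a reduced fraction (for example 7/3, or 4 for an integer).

D = (-3, 16)
A = (3, 12)

1. D_x = -3  [[BC ⟂ CD ⇒ -6x+4y-82=0] ∩ [|D−(1, 22)|²=52]]
2. D_y = 16  [[BC ⟂ CD ⇒ -6x+4y-82=0] ∩ [|D−(1, 22)|²=52]]
   so D = (-3, 16)
3. A_x = 3  [[AB ⟂ BC ⇒ 6x-4y+30=0] ∩ [|A−(7, 18)|²=52]]
4. A_y = 12  [[AB ⟂ BC ⇒ 6x-4y+30=0] ∩ [|A−(7, 18)|²=52]]
   so A = (3, 12)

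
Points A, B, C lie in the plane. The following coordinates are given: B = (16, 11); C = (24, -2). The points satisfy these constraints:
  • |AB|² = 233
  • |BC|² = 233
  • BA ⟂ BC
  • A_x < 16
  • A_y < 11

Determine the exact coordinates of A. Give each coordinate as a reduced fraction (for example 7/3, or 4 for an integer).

A = (3, 3)

1. A_x = 3  [[BA ⟂ BC ⇒ 8x-13y+15=0] ∩ [|A−(16, 11)|²=233]]
2. A_y = 3  [[BA ⟂ BC ⇒ 8x-13y+15=0] ∩ [|A−(16, 11)|²=233]]
   so A = (3, 3)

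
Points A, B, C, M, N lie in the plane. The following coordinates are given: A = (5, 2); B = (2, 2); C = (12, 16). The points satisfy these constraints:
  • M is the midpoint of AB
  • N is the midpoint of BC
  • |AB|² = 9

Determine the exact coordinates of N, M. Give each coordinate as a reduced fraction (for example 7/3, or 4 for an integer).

N = (7, 9)
M = (7/2, 2)

1. M_x = 7/2  [2·M = A+B = (5, 2)+(2, 2)]
2. M_y = 2  [2·M = A+B = (5, 2)+(2, 2)]
   so M = (7/2, 2)
3. N_x = 7  [2·N = B+C = (2, 2)+(12, 16)]
4. N_y = 9  [2·N = B+C = (2, 2)+(12, 16)]
   so N = (7, 9)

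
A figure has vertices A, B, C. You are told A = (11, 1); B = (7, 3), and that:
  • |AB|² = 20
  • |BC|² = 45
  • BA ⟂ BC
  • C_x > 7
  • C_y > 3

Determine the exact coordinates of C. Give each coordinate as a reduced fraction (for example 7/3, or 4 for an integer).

C = (10, 9)

1. C_x = 10  [[BA ⟂ BC ⇒ 4x-2y-22=0] ∩ [|C−(7, 3)|²=45]]
2. C_y = 9  [[BA ⟂ BC ⇒ 4x-2y-22=0] ∩ [|C−(7, 3)|²=45]]
   so C = (10, 9)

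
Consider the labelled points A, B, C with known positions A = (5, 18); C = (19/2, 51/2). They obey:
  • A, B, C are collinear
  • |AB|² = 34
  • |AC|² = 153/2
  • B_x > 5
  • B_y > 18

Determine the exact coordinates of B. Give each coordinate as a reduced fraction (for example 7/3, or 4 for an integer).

1. B_x = 8  [[A, B, C are collinear ⇒ 15/2x-9/2y+87/2=0] ∩ [|B−(5, 18)|²=34]]
2. B_y = 23  [[A, B, C are collinear ⇒ 15/2x-9/2y+87/2=0] ∩ [|B−(5, 18)|²=34]]
   so B = (8, 23)

B = (8, 23)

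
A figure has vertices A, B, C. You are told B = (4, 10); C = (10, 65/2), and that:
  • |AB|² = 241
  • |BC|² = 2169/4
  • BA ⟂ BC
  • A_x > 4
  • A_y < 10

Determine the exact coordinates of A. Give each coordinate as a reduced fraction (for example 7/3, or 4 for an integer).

A = (19, 6)

1. A_x = 19  [[BA ⟂ BC ⇒ 6x+45/2y-249=0] ∩ [|A−(4, 10)|²=241]]
2. A_y = 6  [[BA ⟂ BC ⇒ 6x+45/2y-249=0] ∩ [|A−(4, 10)|²=241]]
   so A = (19, 6)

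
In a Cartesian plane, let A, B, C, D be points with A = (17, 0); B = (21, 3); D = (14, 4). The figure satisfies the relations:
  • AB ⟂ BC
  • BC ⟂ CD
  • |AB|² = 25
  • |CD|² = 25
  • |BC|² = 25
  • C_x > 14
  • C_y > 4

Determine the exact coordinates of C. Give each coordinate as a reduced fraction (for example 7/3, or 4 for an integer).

C = (18, 7)

1. C_x = 18  [[AB ⟂ BC ⇒ 4x+3y-93=0] ∩ [|C−(14, 4)|²=25]]
2. C_y = 7  [[AB ⟂ BC ⇒ 4x+3y-93=0] ∩ [|C−(14, 4)|²=25]]
   so C = (18, 7)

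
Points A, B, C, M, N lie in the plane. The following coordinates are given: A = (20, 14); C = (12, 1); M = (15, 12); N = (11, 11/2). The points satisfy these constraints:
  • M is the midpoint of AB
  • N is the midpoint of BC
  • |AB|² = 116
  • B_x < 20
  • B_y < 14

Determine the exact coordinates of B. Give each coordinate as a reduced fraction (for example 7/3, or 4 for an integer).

1. B_x = 10  [B = 2·M−A = 2·(15, 12)−(20, 14)]
2. B_y = 10  [B = 2·M−A = 2·(15, 12)−(20, 14)]
   so B = (10, 10)

B = (10, 10)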